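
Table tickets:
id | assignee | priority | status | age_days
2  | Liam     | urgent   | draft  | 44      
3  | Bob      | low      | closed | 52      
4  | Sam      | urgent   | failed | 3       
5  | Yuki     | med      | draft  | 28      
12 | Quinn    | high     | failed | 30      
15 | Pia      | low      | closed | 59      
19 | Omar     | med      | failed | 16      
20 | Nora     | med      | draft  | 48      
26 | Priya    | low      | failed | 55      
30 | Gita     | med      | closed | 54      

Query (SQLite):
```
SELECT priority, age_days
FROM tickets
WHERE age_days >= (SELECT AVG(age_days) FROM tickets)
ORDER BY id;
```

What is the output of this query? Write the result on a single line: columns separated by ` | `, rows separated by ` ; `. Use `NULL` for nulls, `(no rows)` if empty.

urgent | 44 ; low | 52 ; low | 59 ; med | 48 ; low | 55 ; med | 54

Scalar subquery: AVG(age_days) over all tickets rows = 38.9.
Keep rows where age_days >= that value.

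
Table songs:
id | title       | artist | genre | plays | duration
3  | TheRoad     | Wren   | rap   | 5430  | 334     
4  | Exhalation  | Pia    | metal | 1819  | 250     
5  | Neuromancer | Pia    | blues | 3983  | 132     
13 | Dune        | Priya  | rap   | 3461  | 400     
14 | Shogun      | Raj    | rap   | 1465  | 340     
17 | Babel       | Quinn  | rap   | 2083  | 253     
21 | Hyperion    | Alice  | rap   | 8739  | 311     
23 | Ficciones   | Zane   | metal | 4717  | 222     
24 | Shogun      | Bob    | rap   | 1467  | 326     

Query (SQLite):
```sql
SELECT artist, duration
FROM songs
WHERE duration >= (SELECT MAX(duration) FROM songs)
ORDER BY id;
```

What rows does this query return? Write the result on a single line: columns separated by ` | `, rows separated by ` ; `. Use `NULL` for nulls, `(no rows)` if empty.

Priya | 400

Scalar subquery: MAX(duration) over all songs rows = 400.
Keep rows where duration >= that value.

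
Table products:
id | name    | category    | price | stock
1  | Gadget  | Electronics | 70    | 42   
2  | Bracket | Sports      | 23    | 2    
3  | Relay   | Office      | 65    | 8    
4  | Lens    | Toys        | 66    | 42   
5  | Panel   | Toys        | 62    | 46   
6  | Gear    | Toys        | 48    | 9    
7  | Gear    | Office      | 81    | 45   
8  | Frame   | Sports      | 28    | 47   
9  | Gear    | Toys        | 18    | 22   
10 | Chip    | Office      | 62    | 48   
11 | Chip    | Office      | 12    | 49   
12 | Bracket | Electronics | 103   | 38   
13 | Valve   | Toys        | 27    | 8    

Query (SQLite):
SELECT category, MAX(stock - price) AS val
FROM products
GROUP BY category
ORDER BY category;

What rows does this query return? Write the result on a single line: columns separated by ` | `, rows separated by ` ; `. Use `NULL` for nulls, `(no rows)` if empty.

For each row compute stock - price.
Group by category; take MAX of the expression per group.
  Electronics: ids {1, 12} → MAX(stock - price)=-28
  Office: ids {3, 7, 10, 11} → MAX(stock - price)=37
  Sports: ids {2, 8} → MAX(stock - price)=19
  Toys: ids {4, 5, 6, 9, 13} → MAX(stock - price)=4

Electronics | -28 ; Office | 37 ; Sports | 19 ; Toys | 4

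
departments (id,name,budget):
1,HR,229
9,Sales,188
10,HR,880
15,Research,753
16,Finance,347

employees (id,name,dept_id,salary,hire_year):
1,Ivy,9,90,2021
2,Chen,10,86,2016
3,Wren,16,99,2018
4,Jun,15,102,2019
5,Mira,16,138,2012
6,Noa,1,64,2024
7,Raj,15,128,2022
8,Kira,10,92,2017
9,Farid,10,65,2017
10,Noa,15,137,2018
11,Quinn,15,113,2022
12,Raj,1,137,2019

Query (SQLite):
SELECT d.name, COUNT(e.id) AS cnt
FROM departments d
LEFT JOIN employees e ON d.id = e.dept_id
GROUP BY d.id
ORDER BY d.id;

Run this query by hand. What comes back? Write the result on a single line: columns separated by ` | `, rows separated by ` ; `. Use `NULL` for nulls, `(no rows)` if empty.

LEFT JOIN keeps every departments row; unmatched ones get NULL for employees columns.
Group by departments.id and compute COUNT(e.id). COUNT(col) of an all-NULL group is 0.
  1: ids {6, 12} → COUNT(e.id)=2
  9: ids {1} → COUNT(e.id)=1
  10: ids {2, 8, 9} → COUNT(e.id)=3
  15: ids {4, 7, 10, 11} → COUNT(e.id)=4
  16: ids {3, 5} → COUNT(e.id)=2

HR | 2 ; Sales | 1 ; HR | 3 ; Research | 4 ; Finance | 2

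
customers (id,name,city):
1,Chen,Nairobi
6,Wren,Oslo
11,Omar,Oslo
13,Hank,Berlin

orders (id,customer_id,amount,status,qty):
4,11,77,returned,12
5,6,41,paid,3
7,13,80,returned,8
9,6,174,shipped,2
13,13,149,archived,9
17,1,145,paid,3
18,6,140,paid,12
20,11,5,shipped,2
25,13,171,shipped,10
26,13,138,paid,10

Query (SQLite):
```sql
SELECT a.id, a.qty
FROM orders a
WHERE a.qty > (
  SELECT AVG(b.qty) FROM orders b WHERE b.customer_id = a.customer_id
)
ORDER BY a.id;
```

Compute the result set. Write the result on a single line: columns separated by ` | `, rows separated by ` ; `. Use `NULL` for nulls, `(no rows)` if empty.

4 | 12 ; 18 | 12 ; 25 | 10 ; 26 | 10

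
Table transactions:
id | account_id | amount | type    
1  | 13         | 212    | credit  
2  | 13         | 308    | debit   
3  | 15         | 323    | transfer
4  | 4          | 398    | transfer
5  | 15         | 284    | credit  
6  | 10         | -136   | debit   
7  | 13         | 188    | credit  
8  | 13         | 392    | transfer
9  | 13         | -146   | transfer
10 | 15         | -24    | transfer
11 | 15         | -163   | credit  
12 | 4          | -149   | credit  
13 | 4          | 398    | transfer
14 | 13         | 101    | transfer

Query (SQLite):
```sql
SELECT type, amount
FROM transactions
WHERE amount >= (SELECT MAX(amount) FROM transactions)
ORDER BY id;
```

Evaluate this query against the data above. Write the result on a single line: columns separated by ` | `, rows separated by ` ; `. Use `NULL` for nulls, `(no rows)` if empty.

Scalar subquery: MAX(amount) over all transactions rows = 398.
Keep rows where amount >= that value.

transfer | 398 ; transfer | 398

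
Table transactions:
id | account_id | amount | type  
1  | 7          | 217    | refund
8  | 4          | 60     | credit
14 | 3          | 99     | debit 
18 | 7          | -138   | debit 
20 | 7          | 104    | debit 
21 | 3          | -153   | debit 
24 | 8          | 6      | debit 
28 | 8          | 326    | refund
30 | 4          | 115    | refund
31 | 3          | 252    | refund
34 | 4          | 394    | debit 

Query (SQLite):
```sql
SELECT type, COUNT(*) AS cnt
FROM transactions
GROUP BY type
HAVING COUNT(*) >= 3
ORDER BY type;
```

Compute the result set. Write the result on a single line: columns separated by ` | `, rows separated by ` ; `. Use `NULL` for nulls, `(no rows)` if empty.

Partition transactions by type; compute COUNT(*) within each group.
HAVING: keep groups with count ≥ 3.
  credit: ids {8} → COUNT(*)=1
  debit: ids {14, 18, 20, 21, 24, 34} → COUNT(*)=6
  refund: ids {1, 28, 30, 31} → COUNT(*)=4

debit | 6 ; refund | 4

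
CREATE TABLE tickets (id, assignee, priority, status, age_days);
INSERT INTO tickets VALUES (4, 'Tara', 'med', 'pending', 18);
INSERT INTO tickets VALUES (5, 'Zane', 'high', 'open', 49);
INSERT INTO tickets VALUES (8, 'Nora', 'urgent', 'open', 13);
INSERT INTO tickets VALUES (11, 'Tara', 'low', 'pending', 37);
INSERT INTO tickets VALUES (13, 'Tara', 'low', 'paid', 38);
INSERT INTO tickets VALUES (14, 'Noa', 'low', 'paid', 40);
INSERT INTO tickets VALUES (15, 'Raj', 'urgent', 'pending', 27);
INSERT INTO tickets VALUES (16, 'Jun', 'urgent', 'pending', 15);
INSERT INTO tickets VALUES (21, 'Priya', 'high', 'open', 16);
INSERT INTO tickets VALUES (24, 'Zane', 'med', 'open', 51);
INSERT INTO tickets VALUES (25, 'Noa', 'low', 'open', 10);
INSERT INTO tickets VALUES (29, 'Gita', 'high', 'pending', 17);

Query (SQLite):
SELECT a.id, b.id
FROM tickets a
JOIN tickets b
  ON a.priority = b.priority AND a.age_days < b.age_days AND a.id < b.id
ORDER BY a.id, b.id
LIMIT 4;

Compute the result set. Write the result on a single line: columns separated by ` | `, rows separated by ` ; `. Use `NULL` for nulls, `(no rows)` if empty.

Pairs (a,b) with same priority, a.age_days < b.age_days, a.id < b.id.
priority groups: high:{5,21,29} low:{11,13,14,25} med:{4,24} urgent:{8,15,16}
Ordered by (a.id, b.id); first 4.

4 | 24 ; 8 | 15 ; 8 | 16 ; 11 | 13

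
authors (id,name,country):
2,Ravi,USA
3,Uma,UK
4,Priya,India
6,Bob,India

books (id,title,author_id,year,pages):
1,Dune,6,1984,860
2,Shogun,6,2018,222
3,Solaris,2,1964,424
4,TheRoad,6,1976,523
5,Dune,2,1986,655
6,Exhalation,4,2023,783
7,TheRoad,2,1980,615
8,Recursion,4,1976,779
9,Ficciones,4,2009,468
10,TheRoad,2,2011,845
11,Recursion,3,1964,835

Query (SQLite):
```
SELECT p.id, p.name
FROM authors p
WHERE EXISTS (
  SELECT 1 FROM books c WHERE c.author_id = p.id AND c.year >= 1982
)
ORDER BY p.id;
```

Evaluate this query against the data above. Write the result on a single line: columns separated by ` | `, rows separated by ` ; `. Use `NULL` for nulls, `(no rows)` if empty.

For each authors row, check whether any books with matching author_id has year >= 1982.
Keep rows where that is true.

2 | Ravi ; 4 | Priya ; 6 | Bob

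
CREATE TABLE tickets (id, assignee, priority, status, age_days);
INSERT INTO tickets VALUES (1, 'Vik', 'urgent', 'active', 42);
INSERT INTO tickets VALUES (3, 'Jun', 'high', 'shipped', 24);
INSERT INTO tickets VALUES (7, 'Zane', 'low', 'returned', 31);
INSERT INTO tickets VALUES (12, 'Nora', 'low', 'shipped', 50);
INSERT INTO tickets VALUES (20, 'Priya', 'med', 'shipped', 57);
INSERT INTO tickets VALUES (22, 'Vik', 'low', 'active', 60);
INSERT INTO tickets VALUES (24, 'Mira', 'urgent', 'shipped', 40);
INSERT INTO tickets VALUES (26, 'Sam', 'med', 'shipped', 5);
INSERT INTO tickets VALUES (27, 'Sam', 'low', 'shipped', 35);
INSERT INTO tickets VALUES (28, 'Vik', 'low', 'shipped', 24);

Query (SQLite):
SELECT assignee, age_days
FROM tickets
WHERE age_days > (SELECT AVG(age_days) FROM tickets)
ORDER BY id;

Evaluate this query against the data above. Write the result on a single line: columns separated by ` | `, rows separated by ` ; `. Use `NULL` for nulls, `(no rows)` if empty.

Vik | 42 ; Nora | 50 ; Priya | 57 ; Vik | 60 ; Mira | 40

Scalar subquery: AVG(age_days) over all tickets rows = 36.8.
Keep rows where age_days > that value.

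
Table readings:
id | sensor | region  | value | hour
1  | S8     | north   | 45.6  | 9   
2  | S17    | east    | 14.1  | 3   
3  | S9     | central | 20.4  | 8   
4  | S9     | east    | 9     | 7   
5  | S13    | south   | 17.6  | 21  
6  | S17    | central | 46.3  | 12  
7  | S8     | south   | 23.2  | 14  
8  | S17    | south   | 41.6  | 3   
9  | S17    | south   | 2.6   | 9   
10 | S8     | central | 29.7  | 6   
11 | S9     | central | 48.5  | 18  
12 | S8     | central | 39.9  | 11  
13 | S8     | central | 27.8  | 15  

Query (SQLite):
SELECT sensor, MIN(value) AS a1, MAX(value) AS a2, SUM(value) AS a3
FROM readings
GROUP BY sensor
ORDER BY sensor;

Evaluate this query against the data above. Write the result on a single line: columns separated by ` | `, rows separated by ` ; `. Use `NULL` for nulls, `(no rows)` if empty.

S13 | 17.6 | 17.6 | 17.6 ; S17 | 2.6 | 46.3 | 104.6 ; S8 | 23.2 | 45.6 | 166.2 ; S9 | 9 | 48.5 | 77.9

Group readings by sensor.
Per group compute: MIN(value), MAX(value), SUM(value).
  S13: ids {5} → MIN(value)=17.6, MAX(value)=17.6, SUM(value)=17.6
  S17: ids {2, 6, 8, 9} → MIN(value)=2.6, MAX(value)=46.3, SUM(value)=104.6
  S8: ids {1, 7, 10, 12, 13} → MIN(value)=23.2, MAX(value)=45.6, SUM(value)=166.2
  S9: ids {3, 4, 11} → MIN(value)=9, MAX(value)=48.5, SUM(value)=77.9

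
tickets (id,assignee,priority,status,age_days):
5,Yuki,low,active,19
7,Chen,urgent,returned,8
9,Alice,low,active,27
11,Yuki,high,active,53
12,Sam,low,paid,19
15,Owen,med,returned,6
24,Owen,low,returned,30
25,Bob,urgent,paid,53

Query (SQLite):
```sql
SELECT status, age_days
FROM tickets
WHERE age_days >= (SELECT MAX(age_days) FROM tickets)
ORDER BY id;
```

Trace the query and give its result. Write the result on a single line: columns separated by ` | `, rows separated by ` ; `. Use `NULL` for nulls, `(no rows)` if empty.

active | 53 ; paid | 53

Scalar subquery: MAX(age_days) over all tickets rows = 53.
Keep rows where age_days >= that value.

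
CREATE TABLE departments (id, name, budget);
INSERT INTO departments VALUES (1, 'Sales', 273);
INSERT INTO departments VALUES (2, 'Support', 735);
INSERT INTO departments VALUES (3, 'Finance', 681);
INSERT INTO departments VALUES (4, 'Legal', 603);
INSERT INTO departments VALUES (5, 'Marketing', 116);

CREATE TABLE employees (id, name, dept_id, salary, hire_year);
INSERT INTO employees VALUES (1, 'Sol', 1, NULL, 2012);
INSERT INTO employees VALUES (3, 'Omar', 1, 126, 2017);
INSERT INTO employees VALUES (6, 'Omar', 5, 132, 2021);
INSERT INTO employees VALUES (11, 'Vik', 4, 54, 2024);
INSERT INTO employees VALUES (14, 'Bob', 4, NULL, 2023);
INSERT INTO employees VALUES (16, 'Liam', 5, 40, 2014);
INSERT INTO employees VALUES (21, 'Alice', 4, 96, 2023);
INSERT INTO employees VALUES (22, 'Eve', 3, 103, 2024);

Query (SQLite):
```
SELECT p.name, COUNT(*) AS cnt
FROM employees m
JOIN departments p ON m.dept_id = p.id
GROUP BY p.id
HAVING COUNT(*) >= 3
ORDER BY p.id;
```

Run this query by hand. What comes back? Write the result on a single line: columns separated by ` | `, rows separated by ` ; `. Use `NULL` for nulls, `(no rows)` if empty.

Join each employees row to its departments via dept_id.
Group joined rows by departments.id; compute COUNT(*) per group.
HAVING: keep groups with count ≥ 3.
  1: ids {1, 3} → COUNT(*)=2
  3: ids {22} → COUNT(*)=1
  4: ids {11, 14, 21} → COUNT(*)=3
  5: ids {6, 16} → COUNT(*)=2

Legal | 3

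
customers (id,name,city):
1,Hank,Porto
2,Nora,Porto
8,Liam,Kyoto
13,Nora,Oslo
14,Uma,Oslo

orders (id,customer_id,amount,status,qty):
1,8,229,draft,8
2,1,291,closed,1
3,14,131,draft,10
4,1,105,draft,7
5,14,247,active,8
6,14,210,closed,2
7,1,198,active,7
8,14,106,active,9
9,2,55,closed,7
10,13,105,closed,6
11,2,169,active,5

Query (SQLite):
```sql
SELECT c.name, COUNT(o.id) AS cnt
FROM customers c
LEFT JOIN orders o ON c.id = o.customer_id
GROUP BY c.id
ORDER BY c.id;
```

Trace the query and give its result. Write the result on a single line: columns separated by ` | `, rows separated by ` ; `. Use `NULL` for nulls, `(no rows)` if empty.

Hank | 3 ; Nora | 2 ; Liam | 1 ; Nora | 1 ; Uma | 4

LEFT JOIN keeps every customers row; unmatched ones get NULL for orders columns.
Group by customers.id and compute COUNT(o.id). COUNT(col) of an all-NULL group is 0.
  1: ids {2, 4, 7} → COUNT(o.id)=3
  2: ids {9, 11} → COUNT(o.id)=2
  8: ids {1} → COUNT(o.id)=1
  13: ids {10} → COUNT(o.id)=1
  14: ids {3, 5, 6, 8} → COUNT(o.id)=4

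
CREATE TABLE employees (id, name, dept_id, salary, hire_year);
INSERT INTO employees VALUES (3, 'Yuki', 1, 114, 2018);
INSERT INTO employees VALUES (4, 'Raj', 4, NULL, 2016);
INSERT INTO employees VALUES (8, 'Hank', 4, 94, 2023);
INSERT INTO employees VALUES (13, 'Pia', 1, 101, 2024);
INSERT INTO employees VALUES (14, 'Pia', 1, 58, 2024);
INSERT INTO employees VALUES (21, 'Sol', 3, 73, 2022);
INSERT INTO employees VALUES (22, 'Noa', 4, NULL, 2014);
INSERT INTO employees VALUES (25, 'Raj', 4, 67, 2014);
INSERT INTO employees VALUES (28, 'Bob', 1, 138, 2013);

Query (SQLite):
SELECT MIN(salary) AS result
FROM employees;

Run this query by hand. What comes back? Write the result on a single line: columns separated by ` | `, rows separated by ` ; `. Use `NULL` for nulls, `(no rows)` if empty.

All salary values: [114, NULL, 94, 101, 58, 73, NULL, 67, 138].
MIN of non-NULL values = 58.

58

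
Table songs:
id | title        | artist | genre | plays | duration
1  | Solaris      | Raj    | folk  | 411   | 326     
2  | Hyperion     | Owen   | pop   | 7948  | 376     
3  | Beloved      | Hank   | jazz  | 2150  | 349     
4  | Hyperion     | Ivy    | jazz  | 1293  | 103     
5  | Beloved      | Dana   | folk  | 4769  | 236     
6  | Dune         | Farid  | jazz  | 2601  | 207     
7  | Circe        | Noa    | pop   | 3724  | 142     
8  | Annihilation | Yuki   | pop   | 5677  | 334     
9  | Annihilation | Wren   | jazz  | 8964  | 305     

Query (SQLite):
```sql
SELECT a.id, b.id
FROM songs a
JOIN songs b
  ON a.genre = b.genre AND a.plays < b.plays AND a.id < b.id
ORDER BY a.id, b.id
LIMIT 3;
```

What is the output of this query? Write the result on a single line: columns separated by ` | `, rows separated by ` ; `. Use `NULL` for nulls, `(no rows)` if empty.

Pairs (a,b) with same genre, a.plays < b.plays, a.id < b.id.
genre groups: folk:{1,5} jazz:{3,4,6,9} pop:{2,7,8}
Ordered by (a.id, b.id); first 3.

1 | 5 ; 3 | 6 ; 3 | 9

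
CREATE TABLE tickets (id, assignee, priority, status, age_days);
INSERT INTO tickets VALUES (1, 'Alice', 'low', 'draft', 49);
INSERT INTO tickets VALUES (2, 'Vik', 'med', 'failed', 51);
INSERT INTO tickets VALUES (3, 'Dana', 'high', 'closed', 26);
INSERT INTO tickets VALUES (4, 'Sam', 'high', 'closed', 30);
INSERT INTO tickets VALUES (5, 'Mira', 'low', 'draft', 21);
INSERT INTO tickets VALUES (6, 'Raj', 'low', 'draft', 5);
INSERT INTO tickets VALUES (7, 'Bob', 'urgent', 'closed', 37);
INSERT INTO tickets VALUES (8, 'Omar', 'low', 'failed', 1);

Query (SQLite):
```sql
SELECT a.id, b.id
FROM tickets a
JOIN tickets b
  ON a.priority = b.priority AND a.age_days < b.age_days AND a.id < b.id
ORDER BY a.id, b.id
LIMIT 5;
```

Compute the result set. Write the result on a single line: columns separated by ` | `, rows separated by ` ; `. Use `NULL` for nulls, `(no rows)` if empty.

Pairs (a,b) with same priority, a.age_days < b.age_days, a.id < b.id.
priority groups: high:{3,4} low:{1,5,6,8} med:{2} urgent:{7}
Ordered by (a.id, b.id); first 5.

3 | 4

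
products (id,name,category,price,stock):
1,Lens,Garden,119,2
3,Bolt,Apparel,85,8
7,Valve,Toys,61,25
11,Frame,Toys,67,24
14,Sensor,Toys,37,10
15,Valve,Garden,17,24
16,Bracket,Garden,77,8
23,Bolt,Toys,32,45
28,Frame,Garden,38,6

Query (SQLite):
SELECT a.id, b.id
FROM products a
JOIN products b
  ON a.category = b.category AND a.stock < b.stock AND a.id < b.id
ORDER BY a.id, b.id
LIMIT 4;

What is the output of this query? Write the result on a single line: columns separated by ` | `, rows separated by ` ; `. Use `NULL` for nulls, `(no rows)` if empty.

1 | 15 ; 1 | 16 ; 1 | 28 ; 7 | 23

Pairs (a,b) with same category, a.stock < b.stock, a.id < b.id.
category groups: Apparel:{3} Garden:{1,15,16,28} Toys:{7,11,14,23}
Ordered by (a.id, b.id); first 4.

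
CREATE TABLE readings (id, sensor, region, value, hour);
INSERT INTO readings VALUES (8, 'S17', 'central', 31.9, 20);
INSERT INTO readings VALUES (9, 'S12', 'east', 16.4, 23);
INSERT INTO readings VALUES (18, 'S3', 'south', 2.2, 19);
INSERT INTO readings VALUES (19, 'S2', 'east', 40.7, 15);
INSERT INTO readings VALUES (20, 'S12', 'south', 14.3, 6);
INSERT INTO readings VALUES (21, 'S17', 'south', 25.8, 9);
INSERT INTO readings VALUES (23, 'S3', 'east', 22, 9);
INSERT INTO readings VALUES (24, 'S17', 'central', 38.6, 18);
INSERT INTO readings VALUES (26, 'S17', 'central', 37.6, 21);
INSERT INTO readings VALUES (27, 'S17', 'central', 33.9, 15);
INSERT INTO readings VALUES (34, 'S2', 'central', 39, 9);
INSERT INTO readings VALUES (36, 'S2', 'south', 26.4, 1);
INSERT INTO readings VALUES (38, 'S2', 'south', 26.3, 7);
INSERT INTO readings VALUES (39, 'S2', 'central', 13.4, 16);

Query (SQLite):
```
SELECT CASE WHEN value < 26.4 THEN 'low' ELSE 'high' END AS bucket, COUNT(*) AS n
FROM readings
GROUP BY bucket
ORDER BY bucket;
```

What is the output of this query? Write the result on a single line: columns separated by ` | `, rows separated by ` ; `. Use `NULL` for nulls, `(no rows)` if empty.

high | 7 ; low | 7

Bucket rows by value < 26.4 → 'low' else 'high'; count each bucket.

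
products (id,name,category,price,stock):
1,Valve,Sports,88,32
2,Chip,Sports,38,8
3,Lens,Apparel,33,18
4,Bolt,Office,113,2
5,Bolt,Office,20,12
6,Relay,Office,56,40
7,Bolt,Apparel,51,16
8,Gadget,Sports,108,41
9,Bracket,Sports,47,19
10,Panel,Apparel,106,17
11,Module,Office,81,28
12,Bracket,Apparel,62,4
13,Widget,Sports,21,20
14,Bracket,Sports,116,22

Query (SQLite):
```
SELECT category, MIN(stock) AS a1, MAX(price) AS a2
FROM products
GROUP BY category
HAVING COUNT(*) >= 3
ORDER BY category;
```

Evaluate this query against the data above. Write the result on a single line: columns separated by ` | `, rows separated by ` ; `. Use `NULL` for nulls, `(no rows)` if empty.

Apparel | 4 | 106 ; Office | 2 | 113 ; Sports | 8 | 116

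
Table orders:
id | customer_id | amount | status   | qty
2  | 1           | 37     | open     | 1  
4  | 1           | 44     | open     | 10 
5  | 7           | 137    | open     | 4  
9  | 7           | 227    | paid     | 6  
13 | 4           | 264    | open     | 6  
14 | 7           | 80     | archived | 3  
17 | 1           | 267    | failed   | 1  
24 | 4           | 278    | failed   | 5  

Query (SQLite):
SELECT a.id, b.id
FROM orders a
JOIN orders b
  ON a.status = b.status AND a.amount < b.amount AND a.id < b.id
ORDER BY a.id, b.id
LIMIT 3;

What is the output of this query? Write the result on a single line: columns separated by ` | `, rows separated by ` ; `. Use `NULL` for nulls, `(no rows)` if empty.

Pairs (a,b) with same status, a.amount < b.amount, a.id < b.id.
status groups: archived:{14} failed:{17,24} open:{2,4,5,13} paid:{9}
Ordered by (a.id, b.id); first 3.

2 | 4 ; 2 | 5 ; 2 | 13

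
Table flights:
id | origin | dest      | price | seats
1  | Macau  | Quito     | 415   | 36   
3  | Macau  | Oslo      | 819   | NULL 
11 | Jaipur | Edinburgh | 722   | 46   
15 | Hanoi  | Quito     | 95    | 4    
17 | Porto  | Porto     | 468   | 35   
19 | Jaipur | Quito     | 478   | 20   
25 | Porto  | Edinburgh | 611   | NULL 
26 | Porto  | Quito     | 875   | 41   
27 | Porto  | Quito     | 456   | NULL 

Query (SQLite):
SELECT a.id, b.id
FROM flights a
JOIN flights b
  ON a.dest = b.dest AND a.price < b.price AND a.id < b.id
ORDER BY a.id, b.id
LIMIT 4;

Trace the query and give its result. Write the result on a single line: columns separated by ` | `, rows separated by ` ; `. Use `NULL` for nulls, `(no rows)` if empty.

1 | 19 ; 1 | 26 ; 1 | 27 ; 15 | 19

Pairs (a,b) with same dest, a.price < b.price, a.id < b.id.
dest groups: Edinburgh:{11,25} Oslo:{3} Porto:{17} Quito:{1,15,19,26,27}
Ordered by (a.id, b.id); first 4.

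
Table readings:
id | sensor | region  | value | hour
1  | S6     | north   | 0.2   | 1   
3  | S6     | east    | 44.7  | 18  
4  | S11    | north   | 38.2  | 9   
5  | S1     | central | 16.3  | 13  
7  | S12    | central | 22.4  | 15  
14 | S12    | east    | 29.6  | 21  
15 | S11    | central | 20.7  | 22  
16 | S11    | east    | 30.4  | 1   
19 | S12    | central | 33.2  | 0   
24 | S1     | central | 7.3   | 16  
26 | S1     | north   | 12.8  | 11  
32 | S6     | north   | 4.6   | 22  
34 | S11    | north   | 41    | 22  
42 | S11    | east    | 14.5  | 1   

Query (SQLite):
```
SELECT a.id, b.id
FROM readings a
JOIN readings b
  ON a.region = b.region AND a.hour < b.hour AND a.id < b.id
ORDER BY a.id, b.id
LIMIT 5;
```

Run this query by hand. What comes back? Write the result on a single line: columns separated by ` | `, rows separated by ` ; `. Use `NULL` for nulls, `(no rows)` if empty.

1 | 4 ; 1 | 26 ; 1 | 32 ; 1 | 34 ; 3 | 14

Pairs (a,b) with same region, a.hour < b.hour, a.id < b.id.
region groups: central:{5,7,15,19,24} east:{3,14,16,42} north:{1,4,26,32,34}
Ordered by (a.id, b.id); first 5.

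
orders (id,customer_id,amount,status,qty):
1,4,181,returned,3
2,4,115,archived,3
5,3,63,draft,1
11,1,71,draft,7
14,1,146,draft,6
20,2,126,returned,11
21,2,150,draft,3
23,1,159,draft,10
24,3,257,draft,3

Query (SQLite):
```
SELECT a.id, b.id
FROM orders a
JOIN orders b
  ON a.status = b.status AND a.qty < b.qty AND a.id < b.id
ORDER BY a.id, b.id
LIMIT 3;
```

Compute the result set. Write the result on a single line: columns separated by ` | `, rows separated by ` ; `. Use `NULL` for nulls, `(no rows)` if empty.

Pairs (a,b) with same status, a.qty < b.qty, a.id < b.id.
status groups: archived:{2} draft:{5,11,14,21,23,24} returned:{1,20}
Ordered by (a.id, b.id); first 3.

1 | 20 ; 5 | 11 ; 5 | 14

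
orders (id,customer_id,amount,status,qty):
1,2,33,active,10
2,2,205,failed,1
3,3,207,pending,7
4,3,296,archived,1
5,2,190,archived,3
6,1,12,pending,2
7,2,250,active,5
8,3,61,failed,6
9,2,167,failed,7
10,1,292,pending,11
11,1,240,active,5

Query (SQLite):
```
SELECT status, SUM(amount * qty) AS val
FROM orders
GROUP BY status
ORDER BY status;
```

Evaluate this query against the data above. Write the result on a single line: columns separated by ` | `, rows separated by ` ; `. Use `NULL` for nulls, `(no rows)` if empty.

active | 2780 ; archived | 866 ; failed | 1740 ; pending | 4685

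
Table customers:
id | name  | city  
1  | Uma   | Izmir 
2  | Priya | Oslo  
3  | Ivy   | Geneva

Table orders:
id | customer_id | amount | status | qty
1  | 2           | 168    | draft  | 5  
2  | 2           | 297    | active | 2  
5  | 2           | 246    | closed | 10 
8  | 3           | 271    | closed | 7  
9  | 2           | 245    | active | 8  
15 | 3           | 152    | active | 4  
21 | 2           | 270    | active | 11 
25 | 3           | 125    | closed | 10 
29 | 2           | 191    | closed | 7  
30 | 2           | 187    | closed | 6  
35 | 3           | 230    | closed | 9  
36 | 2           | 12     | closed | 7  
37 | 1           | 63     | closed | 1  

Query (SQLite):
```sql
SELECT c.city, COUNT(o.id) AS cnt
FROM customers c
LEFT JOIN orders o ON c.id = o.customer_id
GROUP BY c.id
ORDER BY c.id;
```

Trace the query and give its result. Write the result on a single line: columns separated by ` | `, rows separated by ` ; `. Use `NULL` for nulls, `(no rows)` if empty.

Izmir | 1 ; Oslo | 8 ; Geneva | 4

LEFT JOIN keeps every customers row; unmatched ones get NULL for orders columns.
Group by customers.id and compute COUNT(o.id). COUNT(col) of an all-NULL group is 0.
  1: ids {37} → COUNT(o.id)=1
  2: ids {1, 2, 5, 9, 21, 29, 30, 36} → COUNT(o.id)=8
  3: ids {8, 15, 25, 35} → COUNT(o.id)=4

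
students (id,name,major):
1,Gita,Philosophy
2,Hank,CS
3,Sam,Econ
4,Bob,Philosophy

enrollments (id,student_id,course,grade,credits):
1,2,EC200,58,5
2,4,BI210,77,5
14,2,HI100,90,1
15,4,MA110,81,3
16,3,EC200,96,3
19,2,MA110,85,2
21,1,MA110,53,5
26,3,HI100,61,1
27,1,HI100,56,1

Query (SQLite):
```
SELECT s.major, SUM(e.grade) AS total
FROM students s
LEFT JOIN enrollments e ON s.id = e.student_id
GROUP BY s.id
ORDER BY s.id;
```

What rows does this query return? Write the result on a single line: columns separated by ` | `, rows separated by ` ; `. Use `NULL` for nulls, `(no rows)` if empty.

LEFT JOIN keeps every students row; unmatched ones get NULL for enrollments columns.
Group by students.id and compute SUM(e.grade). SUM over an all-NULL group is NULL.
  1: ids {21, 27} → SUM(e.grade)=109
  2: ids {1, 14, 19} → SUM(e.grade)=233
  3: ids {16, 26} → SUM(e.grade)=157
  4: ids {2, 15} → SUM(e.grade)=158

Philosophy | 109 ; CS | 233 ; Econ | 157 ; Philosophy | 158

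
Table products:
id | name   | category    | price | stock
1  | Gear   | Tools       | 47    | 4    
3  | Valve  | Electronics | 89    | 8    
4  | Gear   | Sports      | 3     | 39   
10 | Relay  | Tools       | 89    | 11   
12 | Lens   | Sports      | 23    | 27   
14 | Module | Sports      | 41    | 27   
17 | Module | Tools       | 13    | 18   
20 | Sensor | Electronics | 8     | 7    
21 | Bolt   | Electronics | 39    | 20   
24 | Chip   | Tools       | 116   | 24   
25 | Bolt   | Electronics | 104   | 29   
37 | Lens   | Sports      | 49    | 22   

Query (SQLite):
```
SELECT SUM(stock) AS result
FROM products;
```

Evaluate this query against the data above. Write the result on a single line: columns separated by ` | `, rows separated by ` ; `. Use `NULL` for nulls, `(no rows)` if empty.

All stock values: [4, 8, 39, 11, 27, 27, 18, 7, 20, 24, 29, 22].
SUM of non-NULL values = 236.

236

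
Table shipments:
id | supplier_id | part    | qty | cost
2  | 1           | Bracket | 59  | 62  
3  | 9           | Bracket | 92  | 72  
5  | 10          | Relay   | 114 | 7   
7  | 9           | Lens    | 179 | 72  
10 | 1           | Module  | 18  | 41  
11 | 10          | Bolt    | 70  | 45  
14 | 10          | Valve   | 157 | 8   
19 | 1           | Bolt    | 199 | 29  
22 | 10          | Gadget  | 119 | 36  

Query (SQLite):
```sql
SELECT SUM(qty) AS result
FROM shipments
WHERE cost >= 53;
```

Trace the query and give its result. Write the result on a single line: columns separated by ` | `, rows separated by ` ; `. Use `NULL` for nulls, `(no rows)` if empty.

330

Rows where cost >= 53 → qty values: [59, 92, 179].
SUM of non-NULL values = 330.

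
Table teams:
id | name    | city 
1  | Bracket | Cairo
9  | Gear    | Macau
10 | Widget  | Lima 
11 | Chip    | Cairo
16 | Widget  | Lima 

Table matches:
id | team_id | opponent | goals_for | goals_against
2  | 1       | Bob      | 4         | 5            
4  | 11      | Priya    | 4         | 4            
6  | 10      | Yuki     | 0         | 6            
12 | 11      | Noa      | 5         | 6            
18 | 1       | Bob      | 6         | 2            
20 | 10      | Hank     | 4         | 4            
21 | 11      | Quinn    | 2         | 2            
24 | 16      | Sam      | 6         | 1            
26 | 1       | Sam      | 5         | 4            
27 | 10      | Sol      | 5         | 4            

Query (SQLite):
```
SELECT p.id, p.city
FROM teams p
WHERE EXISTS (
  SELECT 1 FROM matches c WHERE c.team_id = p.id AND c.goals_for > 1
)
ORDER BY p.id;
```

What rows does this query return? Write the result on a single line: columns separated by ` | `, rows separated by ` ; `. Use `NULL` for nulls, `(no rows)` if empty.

For each teams row, check whether any matches with matching team_id has goals_for > 1.
Keep rows where that is true.

1 | Cairo ; 10 | Lima ; 11 | Cairo ; 16 | Lima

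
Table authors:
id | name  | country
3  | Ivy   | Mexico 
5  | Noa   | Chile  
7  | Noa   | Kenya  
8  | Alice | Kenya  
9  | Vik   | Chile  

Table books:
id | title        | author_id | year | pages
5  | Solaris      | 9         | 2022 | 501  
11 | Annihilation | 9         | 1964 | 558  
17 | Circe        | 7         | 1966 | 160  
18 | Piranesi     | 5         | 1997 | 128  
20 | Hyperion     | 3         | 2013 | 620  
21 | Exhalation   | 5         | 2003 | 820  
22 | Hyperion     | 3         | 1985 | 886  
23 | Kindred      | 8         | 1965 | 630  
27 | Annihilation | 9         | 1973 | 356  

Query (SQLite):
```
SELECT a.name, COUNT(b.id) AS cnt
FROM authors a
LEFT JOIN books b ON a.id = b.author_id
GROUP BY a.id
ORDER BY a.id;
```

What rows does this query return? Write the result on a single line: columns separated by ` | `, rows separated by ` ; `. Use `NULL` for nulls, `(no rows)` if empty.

LEFT JOIN keeps every authors row; unmatched ones get NULL for books columns.
Group by authors.id and compute COUNT(b.id). COUNT(col) of an all-NULL group is 0.
  3: ids {20, 22} → COUNT(b.id)=2
  5: ids {18, 21} → COUNT(b.id)=2
  7: ids {17} → COUNT(b.id)=1
  8: ids {23} → COUNT(b.id)=1
  9: ids {5, 11, 27} → COUNT(b.id)=3

Ivy | 2 ; Noa | 2 ; Noa | 1 ; Alice | 1 ; Vik | 3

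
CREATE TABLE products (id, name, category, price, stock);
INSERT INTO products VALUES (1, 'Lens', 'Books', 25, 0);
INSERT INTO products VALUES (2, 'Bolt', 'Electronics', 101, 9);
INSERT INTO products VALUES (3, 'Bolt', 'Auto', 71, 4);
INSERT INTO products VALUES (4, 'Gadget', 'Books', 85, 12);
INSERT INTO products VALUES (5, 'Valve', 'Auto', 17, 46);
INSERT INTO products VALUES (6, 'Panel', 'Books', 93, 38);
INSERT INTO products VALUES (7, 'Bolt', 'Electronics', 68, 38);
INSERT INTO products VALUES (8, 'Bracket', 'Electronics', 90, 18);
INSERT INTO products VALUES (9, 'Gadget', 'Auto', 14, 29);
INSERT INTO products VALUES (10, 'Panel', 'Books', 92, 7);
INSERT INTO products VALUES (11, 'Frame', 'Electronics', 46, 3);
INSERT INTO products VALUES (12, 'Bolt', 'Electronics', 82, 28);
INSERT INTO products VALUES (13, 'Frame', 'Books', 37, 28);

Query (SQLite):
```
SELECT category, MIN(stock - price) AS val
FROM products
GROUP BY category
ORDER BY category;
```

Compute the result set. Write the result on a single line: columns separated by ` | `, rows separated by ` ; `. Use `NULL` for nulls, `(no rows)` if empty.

For each row compute stock - price.
Group by category; take MIN of the expression per group.
  Auto: ids {3, 5, 9} → MIN(stock - price)=-67
  Books: ids {1, 4, 6, 10, 13} → MIN(stock - price)=-85
  Electronics: ids {2, 7, 8, 11, 12} → MIN(stock - price)=-92

Auto | -67 ; Books | -85 ; Electronics | -92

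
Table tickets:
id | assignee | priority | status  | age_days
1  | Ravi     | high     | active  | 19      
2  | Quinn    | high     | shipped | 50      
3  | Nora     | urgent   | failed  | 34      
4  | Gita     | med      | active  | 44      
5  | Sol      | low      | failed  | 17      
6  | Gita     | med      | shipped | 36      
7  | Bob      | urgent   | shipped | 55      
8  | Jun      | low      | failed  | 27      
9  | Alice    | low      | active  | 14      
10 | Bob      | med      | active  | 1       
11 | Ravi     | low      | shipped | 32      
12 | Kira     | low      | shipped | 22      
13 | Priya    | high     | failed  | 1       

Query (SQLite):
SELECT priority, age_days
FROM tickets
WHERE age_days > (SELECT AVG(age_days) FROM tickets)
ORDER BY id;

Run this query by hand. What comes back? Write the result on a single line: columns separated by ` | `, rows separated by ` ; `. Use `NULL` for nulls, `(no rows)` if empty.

high | 50 ; urgent | 34 ; med | 44 ; med | 36 ; urgent | 55 ; low | 32

Scalar subquery: AVG(age_days) over all tickets rows = 27.076923 (≈; comparison uses full precision).
Keep rows where age_days > that value.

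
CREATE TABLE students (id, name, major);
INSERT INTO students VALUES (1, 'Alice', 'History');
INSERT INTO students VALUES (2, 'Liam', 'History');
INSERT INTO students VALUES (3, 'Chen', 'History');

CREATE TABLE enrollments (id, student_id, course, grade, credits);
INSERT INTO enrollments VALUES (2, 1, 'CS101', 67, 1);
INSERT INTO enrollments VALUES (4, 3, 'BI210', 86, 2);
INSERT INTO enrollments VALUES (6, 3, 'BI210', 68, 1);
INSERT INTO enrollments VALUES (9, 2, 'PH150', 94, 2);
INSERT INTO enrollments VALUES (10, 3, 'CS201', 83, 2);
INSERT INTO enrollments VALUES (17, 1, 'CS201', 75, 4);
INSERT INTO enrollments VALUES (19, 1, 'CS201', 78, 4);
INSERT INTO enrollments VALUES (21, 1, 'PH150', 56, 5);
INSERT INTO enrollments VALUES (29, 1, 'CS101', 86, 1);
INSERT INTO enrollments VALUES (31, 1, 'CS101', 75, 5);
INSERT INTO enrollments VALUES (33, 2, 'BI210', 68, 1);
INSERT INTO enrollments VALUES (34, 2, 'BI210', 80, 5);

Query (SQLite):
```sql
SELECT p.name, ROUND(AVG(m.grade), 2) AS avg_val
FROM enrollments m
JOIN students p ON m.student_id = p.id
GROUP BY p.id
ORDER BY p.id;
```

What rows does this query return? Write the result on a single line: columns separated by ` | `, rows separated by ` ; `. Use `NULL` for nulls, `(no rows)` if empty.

Alice | 72.83 ; Liam | 80.67 ; Chen | 79

Join each enrollments row to its students via student_id.
Group joined rows by students.id; compute ROUND(AVG(m.grade), 2) per group.
  1: ids {2, 17, 19, 21, 29, 31} → ROUND(AVG(m.grade), 2)=72.83
  2: ids {9, 33, 34} → ROUND(AVG(m.grade), 2)=80.67
  3: ids {4, 6, 10} → ROUND(AVG(m.grade), 2)=79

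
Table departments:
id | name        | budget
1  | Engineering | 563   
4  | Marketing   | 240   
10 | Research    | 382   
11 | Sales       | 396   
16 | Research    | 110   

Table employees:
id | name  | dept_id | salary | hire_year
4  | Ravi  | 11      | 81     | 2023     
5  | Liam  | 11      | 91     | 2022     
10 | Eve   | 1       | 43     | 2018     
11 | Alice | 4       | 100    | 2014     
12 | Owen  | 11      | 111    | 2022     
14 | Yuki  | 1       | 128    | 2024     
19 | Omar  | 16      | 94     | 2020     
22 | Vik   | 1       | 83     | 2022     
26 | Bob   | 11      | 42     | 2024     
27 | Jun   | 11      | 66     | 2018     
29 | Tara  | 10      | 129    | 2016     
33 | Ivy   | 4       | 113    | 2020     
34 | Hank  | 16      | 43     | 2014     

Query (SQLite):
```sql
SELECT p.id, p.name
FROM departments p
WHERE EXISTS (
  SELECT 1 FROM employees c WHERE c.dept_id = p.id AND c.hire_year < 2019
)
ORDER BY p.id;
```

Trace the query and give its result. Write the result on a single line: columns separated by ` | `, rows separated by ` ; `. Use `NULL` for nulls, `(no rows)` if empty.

1 | Engineering ; 4 | Marketing ; 10 | Research ; 11 | Sales ; 16 | Research

For each departments row, check whether any employees with matching dept_id has hire_year < 2019.
Keep rows where that is true.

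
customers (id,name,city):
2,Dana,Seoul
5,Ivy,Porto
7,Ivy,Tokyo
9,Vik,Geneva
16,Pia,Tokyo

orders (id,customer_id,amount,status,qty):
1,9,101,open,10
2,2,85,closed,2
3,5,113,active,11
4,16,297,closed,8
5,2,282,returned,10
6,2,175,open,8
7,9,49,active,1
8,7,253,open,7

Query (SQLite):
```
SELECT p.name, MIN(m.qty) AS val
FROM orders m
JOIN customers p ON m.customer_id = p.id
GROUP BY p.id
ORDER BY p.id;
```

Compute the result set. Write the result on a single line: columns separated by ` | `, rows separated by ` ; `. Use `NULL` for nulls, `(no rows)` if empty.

Dana | 2 ; Ivy | 11 ; Ivy | 7 ; Vik | 1 ; Pia | 8

Join each orders row to its customers via customer_id.
Group joined rows by customers.id; compute MIN(m.qty) per group.
  2: ids {2, 5, 6} → MIN(m.qty)=2
  5: ids {3} → MIN(m.qty)=11
  7: ids {8} → MIN(m.qty)=7
  9: ids {1, 7} → MIN(m.qty)=1
  16: ids {4} → MIN(m.qty)=8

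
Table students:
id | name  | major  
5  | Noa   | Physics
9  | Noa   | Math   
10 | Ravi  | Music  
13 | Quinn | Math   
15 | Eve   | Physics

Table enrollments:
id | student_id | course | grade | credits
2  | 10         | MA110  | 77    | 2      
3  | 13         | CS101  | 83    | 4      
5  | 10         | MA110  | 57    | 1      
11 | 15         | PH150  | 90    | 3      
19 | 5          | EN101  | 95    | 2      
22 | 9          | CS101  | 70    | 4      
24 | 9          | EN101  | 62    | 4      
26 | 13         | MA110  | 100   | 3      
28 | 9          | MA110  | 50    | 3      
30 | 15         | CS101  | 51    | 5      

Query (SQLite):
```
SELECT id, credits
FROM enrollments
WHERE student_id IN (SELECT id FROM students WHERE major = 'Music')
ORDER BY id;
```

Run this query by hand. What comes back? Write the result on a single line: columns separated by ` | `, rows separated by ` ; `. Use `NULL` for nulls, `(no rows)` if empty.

Inner query: students.id where major = 'Music'.
Outer: keep enrollments rows whose student_id is in that set.
Inner query → {10}

2 | 2 ; 5 | 1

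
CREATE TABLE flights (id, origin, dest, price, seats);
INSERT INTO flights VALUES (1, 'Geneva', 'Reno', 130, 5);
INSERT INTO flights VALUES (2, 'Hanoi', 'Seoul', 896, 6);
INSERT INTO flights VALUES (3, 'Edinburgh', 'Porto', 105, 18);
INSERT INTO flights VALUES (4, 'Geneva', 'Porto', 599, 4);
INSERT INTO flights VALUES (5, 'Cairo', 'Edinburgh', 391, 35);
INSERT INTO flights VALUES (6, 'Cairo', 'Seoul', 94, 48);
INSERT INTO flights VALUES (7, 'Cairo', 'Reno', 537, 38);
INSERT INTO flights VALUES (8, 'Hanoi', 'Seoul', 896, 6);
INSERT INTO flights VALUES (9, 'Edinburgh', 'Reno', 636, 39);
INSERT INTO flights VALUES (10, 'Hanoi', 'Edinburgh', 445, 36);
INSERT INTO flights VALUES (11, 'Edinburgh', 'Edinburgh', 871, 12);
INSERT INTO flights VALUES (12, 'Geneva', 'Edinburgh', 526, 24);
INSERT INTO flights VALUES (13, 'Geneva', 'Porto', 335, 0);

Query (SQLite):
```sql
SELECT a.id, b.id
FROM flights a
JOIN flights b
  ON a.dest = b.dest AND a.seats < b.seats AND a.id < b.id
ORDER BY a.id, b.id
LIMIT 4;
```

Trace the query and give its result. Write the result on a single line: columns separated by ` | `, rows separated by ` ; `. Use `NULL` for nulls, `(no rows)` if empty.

Pairs (a,b) with same dest, a.seats < b.seats, a.id < b.id.
dest groups: Edinburgh:{5,10,11,12} Porto:{3,4,13} Reno:{1,7,9} Seoul:{2,6,8}
Ordered by (a.id, b.id); first 4.

1 | 7 ; 1 | 9 ; 2 | 6 ; 5 | 10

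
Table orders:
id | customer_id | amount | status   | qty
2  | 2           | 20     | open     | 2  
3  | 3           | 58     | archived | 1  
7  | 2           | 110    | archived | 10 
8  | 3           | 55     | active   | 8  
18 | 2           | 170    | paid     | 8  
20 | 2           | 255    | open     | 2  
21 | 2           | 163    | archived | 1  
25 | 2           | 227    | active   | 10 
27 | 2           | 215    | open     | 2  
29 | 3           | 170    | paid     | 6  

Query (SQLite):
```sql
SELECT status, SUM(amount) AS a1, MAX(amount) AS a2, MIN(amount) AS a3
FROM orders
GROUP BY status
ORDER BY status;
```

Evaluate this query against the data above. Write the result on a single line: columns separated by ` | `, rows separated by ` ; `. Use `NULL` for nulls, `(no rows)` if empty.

active | 282 | 227 | 55 ; archived | 331 | 163 | 58 ; open | 490 | 255 | 20 ; paid | 340 | 170 | 170

Group orders by status.
Per group compute: SUM(amount), MAX(amount), MIN(amount).
  active: ids {8, 25} → SUM(amount)=282, MAX(amount)=227, MIN(amount)=55
  archived: ids {3, 7, 21} → SUM(amount)=331, MAX(amount)=163, MIN(amount)=58
  open: ids {2, 20, 27} → SUM(amount)=490, MAX(amount)=255, MIN(amount)=20
  paid: ids {18, 29} → SUM(amount)=340, MAX(amount)=170, MIN(amount)=170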